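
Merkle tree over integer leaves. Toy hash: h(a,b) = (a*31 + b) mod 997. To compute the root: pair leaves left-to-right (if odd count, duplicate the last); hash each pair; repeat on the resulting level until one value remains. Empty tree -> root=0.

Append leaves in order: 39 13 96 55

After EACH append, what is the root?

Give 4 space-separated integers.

Answer: 39 225 77 36

Derivation:
After append 39 (leaves=[39]):
  L0: [39]
  root=39
After append 13 (leaves=[39, 13]):
  L0: [39, 13]
  L1: h(39,13)=(39*31+13)%997=225 -> [225]
  root=225
After append 96 (leaves=[39, 13, 96]):
  L0: [39, 13, 96]
  L1: h(39,13)=(39*31+13)%997=225 h(96,96)=(96*31+96)%997=81 -> [225, 81]
  L2: h(225,81)=(225*31+81)%997=77 -> [77]
  root=77
After append 55 (leaves=[39, 13, 96, 55]):
  L0: [39, 13, 96, 55]
  L1: h(39,13)=(39*31+13)%997=225 h(96,55)=(96*31+55)%997=40 -> [225, 40]
  L2: h(225,40)=(225*31+40)%997=36 -> [36]
  root=36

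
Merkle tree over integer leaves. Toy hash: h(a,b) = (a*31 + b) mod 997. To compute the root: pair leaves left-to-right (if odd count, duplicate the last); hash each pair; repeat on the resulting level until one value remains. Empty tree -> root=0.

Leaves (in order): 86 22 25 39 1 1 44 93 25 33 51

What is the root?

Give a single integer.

L0: [86, 22, 25, 39, 1, 1, 44, 93, 25, 33, 51]
L1: h(86,22)=(86*31+22)%997=694 h(25,39)=(25*31+39)%997=814 h(1,1)=(1*31+1)%997=32 h(44,93)=(44*31+93)%997=460 h(25,33)=(25*31+33)%997=808 h(51,51)=(51*31+51)%997=635 -> [694, 814, 32, 460, 808, 635]
L2: h(694,814)=(694*31+814)%997=394 h(32,460)=(32*31+460)%997=455 h(808,635)=(808*31+635)%997=758 -> [394, 455, 758]
L3: h(394,455)=(394*31+455)%997=705 h(758,758)=(758*31+758)%997=328 -> [705, 328]
L4: h(705,328)=(705*31+328)%997=249 -> [249]

Answer: 249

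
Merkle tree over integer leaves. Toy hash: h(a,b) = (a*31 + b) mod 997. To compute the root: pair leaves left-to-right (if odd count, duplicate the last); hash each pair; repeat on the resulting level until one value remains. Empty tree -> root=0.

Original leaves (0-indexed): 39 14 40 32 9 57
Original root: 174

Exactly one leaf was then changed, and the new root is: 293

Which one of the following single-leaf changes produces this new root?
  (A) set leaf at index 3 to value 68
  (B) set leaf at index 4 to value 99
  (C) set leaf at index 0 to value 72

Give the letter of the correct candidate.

Answer: A

Derivation:
Original leaves: [39, 14, 40, 32, 9, 57]
Target new root: 293
Try each candidate change and compute the resulting root:
Candidate A: set leaf[3] = 68 -> leaves = [39, 14, 40, 68, 9, 57]
  L0: [39, 14, 40, 68, 9, 57]
  L1: h(39,14)=(39*31+14)%997=226 h(40,68)=(40*31+68)%997=311 h(9,57)=(9*31+57)%997=336 -> [226, 311, 336]
  L2: h(226,311)=(226*31+311)%997=338 h(336,336)=(336*31+336)%997=782 -> [338, 782]
  L3: h(338,782)=(338*31+782)%997=293 -> [293]
  root = 293 == target 293  ** MATCH **
Candidate B: set leaf[4] = 99 -> leaves = [39, 14, 40, 32, 99, 57]
  L0: [39, 14, 40, 32, 99, 57]
  L1: h(39,14)=(39*31+14)%997=226 h(40,32)=(40*31+32)%997=275 h(99,57)=(99*31+57)%997=135 -> [226, 275, 135]
  L2: h(226,275)=(226*31+275)%997=302 h(135,135)=(135*31+135)%997=332 -> [302, 332]
  L3: h(302,332)=(302*31+332)%997=721 -> [721]
  root = 721 != target 293
Candidate C: set leaf[0] = 72 -> leaves = [72, 14, 40, 32, 9, 57]
  L0: [72, 14, 40, 32, 9, 57]
  L1: h(72,14)=(72*31+14)%997=252 h(40,32)=(40*31+32)%997=275 h(9,57)=(9*31+57)%997=336 -> [252, 275, 336]
  L2: h(252,275)=(252*31+275)%997=111 h(336,336)=(336*31+336)%997=782 -> [111, 782]
  L3: h(111,782)=(111*31+782)%997=235 -> [235]
  root = 235 != target 293
Candidate A produces the target root.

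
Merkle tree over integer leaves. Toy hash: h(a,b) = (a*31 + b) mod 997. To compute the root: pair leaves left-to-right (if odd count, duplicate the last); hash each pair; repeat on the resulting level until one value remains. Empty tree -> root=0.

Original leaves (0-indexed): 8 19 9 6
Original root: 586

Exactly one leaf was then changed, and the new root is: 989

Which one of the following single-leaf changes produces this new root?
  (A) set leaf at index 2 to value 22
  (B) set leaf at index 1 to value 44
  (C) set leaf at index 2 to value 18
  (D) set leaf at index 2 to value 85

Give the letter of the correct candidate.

Original leaves: [8, 19, 9, 6]
Target new root: 989
Try each candidate change and compute the resulting root:
Candidate A: set leaf[2] = 22 -> leaves = [8, 19, 22, 6]
  L0: [8, 19, 22, 6]
  L1: h(8,19)=(8*31+19)%997=267 h(22,6)=(22*31+6)%997=688 -> [267, 688]
  L2: h(267,688)=(267*31+688)%997=989 -> [989]
  root = 989 == target 989  ** MATCH **
Candidate B: set leaf[1] = 44 -> leaves = [8, 44, 9, 6]
  L0: [8, 44, 9, 6]
  L1: h(8,44)=(8*31+44)%997=292 h(9,6)=(9*31+6)%997=285 -> [292, 285]
  L2: h(292,285)=(292*31+285)%997=364 -> [364]
  root = 364 != target 989
Candidate C: set leaf[2] = 18 -> leaves = [8, 19, 18, 6]
  L0: [8, 19, 18, 6]
  L1: h(8,19)=(8*31+19)%997=267 h(18,6)=(18*31+6)%997=564 -> [267, 564]
  L2: h(267,564)=(267*31+564)%997=865 -> [865]
  root = 865 != target 989
Candidate D: set leaf[2] = 85 -> leaves = [8, 19, 85, 6]
  L0: [8, 19, 85, 6]
  L1: h(8,19)=(8*31+19)%997=267 h(85,6)=(85*31+6)%997=647 -> [267, 647]
  L2: h(267,647)=(267*31+647)%997=948 -> [948]
  root = 948 != target 989
Candidate A produces the target root.

Answer: A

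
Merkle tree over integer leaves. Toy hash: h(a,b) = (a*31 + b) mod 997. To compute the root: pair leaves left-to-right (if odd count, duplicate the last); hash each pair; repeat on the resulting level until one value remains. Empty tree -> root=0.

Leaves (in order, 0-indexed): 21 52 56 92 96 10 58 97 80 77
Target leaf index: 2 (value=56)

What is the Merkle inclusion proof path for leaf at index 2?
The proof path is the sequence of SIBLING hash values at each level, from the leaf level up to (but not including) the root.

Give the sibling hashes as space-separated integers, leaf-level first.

Answer: 92 703 743 246

Derivation:
L0 (leaves): [21, 52, 56, 92, 96, 10, 58, 97, 80, 77], target index=2
L1: h(21,52)=(21*31+52)%997=703 [pair 0] h(56,92)=(56*31+92)%997=831 [pair 1] h(96,10)=(96*31+10)%997=992 [pair 2] h(58,97)=(58*31+97)%997=898 [pair 3] h(80,77)=(80*31+77)%997=563 [pair 4] -> [703, 831, 992, 898, 563]
  Sibling for proof at L0: 92
L2: h(703,831)=(703*31+831)%997=690 [pair 0] h(992,898)=(992*31+898)%997=743 [pair 1] h(563,563)=(563*31+563)%997=70 [pair 2] -> [690, 743, 70]
  Sibling for proof at L1: 703
L3: h(690,743)=(690*31+743)%997=199 [pair 0] h(70,70)=(70*31+70)%997=246 [pair 1] -> [199, 246]
  Sibling for proof at L2: 743
L4: h(199,246)=(199*31+246)%997=433 [pair 0] -> [433]
  Sibling for proof at L3: 246
Root: 433
Proof path (sibling hashes from leaf to root): [92, 703, 743, 246]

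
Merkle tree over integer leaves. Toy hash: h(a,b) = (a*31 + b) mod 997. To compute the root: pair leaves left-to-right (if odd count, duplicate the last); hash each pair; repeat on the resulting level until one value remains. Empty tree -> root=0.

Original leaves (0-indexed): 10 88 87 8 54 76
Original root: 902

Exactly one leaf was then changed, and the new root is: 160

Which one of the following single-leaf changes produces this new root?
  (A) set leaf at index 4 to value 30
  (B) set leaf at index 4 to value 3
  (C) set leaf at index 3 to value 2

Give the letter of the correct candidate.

Answer: B

Derivation:
Original leaves: [10, 88, 87, 8, 54, 76]
Target new root: 160
Try each candidate change and compute the resulting root:
Candidate A: set leaf[4] = 30 -> leaves = [10, 88, 87, 8, 30, 76]
  L0: [10, 88, 87, 8, 30, 76]
  L1: h(10,88)=(10*31+88)%997=398 h(87,8)=(87*31+8)%997=711 h(30,76)=(30*31+76)%997=9 -> [398, 711, 9]
  L2: h(398,711)=(398*31+711)%997=88 h(9,9)=(9*31+9)%997=288 -> [88, 288]
  L3: h(88,288)=(88*31+288)%997=25 -> [25]
  root = 25 != target 160
Candidate B: set leaf[4] = 3 -> leaves = [10, 88, 87, 8, 3, 76]
  L0: [10, 88, 87, 8, 3, 76]
  L1: h(10,88)=(10*31+88)%997=398 h(87,8)=(87*31+8)%997=711 h(3,76)=(3*31+76)%997=169 -> [398, 711, 169]
  L2: h(398,711)=(398*31+711)%997=88 h(169,169)=(169*31+169)%997=423 -> [88, 423]
  L3: h(88,423)=(88*31+423)%997=160 -> [160]
  root = 160 == target 160  ** MATCH **
Candidate C: set leaf[3] = 2 -> leaves = [10, 88, 87, 2, 54, 76]
  L0: [10, 88, 87, 2, 54, 76]
  L1: h(10,88)=(10*31+88)%997=398 h(87,2)=(87*31+2)%997=705 h(54,76)=(54*31+76)%997=753 -> [398, 705, 753]
  L2: h(398,705)=(398*31+705)%997=82 h(753,753)=(753*31+753)%997=168 -> [82, 168]
  L3: h(82,168)=(82*31+168)%997=716 -> [716]
  root = 716 != target 160
Candidate B produces the target root.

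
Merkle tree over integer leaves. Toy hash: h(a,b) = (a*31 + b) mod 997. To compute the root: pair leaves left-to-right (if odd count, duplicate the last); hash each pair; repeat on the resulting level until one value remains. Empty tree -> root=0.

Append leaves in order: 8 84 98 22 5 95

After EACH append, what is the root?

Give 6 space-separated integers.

Answer: 8 332 467 391 292 181

Derivation:
After append 8 (leaves=[8]):
  L0: [8]
  root=8
After append 84 (leaves=[8, 84]):
  L0: [8, 84]
  L1: h(8,84)=(8*31+84)%997=332 -> [332]
  root=332
After append 98 (leaves=[8, 84, 98]):
  L0: [8, 84, 98]
  L1: h(8,84)=(8*31+84)%997=332 h(98,98)=(98*31+98)%997=145 -> [332, 145]
  L2: h(332,145)=(332*31+145)%997=467 -> [467]
  root=467
After append 22 (leaves=[8, 84, 98, 22]):
  L0: [8, 84, 98, 22]
  L1: h(8,84)=(8*31+84)%997=332 h(98,22)=(98*31+22)%997=69 -> [332, 69]
  L2: h(332,69)=(332*31+69)%997=391 -> [391]
  root=391
After append 5 (leaves=[8, 84, 98, 22, 5]):
  L0: [8, 84, 98, 22, 5]
  L1: h(8,84)=(8*31+84)%997=332 h(98,22)=(98*31+22)%997=69 h(5,5)=(5*31+5)%997=160 -> [332, 69, 160]
  L2: h(332,69)=(332*31+69)%997=391 h(160,160)=(160*31+160)%997=135 -> [391, 135]
  L3: h(391,135)=(391*31+135)%997=292 -> [292]
  root=292
After append 95 (leaves=[8, 84, 98, 22, 5, 95]):
  L0: [8, 84, 98, 22, 5, 95]
  L1: h(8,84)=(8*31+84)%997=332 h(98,22)=(98*31+22)%997=69 h(5,95)=(5*31+95)%997=250 -> [332, 69, 250]
  L2: h(332,69)=(332*31+69)%997=391 h(250,250)=(250*31+250)%997=24 -> [391, 24]
  L3: h(391,24)=(391*31+24)%997=181 -> [181]
  root=181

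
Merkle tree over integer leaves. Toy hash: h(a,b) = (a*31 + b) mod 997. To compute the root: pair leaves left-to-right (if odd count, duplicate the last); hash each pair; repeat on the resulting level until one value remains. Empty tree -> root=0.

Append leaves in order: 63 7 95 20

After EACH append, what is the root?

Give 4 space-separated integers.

After append 63 (leaves=[63]):
  L0: [63]
  root=63
After append 7 (leaves=[63, 7]):
  L0: [63, 7]
  L1: h(63,7)=(63*31+7)%997=963 -> [963]
  root=963
After append 95 (leaves=[63, 7, 95]):
  L0: [63, 7, 95]
  L1: h(63,7)=(63*31+7)%997=963 h(95,95)=(95*31+95)%997=49 -> [963, 49]
  L2: h(963,49)=(963*31+49)%997=989 -> [989]
  root=989
After append 20 (leaves=[63, 7, 95, 20]):
  L0: [63, 7, 95, 20]
  L1: h(63,7)=(63*31+7)%997=963 h(95,20)=(95*31+20)%997=971 -> [963, 971]
  L2: h(963,971)=(963*31+971)%997=914 -> [914]
  root=914

Answer: 63 963 989 914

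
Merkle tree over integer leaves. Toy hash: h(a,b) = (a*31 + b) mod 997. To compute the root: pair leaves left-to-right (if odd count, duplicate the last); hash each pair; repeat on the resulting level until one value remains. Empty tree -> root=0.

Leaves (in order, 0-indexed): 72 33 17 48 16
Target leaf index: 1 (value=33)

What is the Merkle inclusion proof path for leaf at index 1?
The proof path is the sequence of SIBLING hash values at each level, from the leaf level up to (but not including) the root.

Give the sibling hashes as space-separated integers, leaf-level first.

Answer: 72 575 432

Derivation:
L0 (leaves): [72, 33, 17, 48, 16], target index=1
L1: h(72,33)=(72*31+33)%997=271 [pair 0] h(17,48)=(17*31+48)%997=575 [pair 1] h(16,16)=(16*31+16)%997=512 [pair 2] -> [271, 575, 512]
  Sibling for proof at L0: 72
L2: h(271,575)=(271*31+575)%997=3 [pair 0] h(512,512)=(512*31+512)%997=432 [pair 1] -> [3, 432]
  Sibling for proof at L1: 575
L3: h(3,432)=(3*31+432)%997=525 [pair 0] -> [525]
  Sibling for proof at L2: 432
Root: 525
Proof path (sibling hashes from leaf to root): [72, 575, 432]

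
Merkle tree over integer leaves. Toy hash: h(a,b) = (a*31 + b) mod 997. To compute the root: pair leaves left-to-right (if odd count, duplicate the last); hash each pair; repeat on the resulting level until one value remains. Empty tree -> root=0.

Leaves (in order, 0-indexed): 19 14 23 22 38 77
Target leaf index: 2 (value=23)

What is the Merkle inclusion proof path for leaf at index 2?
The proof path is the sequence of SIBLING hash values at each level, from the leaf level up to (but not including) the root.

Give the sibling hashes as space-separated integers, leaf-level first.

Answer: 22 603 280

Derivation:
L0 (leaves): [19, 14, 23, 22, 38, 77], target index=2
L1: h(19,14)=(19*31+14)%997=603 [pair 0] h(23,22)=(23*31+22)%997=735 [pair 1] h(38,77)=(38*31+77)%997=258 [pair 2] -> [603, 735, 258]
  Sibling for proof at L0: 22
L2: h(603,735)=(603*31+735)%997=485 [pair 0] h(258,258)=(258*31+258)%997=280 [pair 1] -> [485, 280]
  Sibling for proof at L1: 603
L3: h(485,280)=(485*31+280)%997=360 [pair 0] -> [360]
  Sibling for proof at L2: 280
Root: 360
Proof path (sibling hashes from leaf to root): [22, 603, 280]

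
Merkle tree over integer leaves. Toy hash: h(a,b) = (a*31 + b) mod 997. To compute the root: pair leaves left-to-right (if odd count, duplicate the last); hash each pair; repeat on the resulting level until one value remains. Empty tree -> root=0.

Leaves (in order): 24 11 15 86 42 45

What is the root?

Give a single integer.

Answer: 104

Derivation:
L0: [24, 11, 15, 86, 42, 45]
L1: h(24,11)=(24*31+11)%997=755 h(15,86)=(15*31+86)%997=551 h(42,45)=(42*31+45)%997=350 -> [755, 551, 350]
L2: h(755,551)=(755*31+551)%997=28 h(350,350)=(350*31+350)%997=233 -> [28, 233]
L3: h(28,233)=(28*31+233)%997=104 -> [104]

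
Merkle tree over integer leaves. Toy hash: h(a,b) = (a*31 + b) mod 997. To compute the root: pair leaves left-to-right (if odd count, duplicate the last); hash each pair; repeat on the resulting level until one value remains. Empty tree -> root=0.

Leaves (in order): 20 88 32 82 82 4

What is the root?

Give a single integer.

Answer: 545

Derivation:
L0: [20, 88, 32, 82, 82, 4]
L1: h(20,88)=(20*31+88)%997=708 h(32,82)=(32*31+82)%997=77 h(82,4)=(82*31+4)%997=552 -> [708, 77, 552]
L2: h(708,77)=(708*31+77)%997=91 h(552,552)=(552*31+552)%997=715 -> [91, 715]
L3: h(91,715)=(91*31+715)%997=545 -> [545]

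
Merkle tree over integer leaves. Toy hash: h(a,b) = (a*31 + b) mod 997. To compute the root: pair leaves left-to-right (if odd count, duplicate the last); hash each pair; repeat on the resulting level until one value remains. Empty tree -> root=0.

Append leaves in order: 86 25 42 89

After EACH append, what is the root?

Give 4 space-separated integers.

Answer: 86 697 20 67

Derivation:
After append 86 (leaves=[86]):
  L0: [86]
  root=86
After append 25 (leaves=[86, 25]):
  L0: [86, 25]
  L1: h(86,25)=(86*31+25)%997=697 -> [697]
  root=697
After append 42 (leaves=[86, 25, 42]):
  L0: [86, 25, 42]
  L1: h(86,25)=(86*31+25)%997=697 h(42,42)=(42*31+42)%997=347 -> [697, 347]
  L2: h(697,347)=(697*31+347)%997=20 -> [20]
  root=20
After append 89 (leaves=[86, 25, 42, 89]):
  L0: [86, 25, 42, 89]
  L1: h(86,25)=(86*31+25)%997=697 h(42,89)=(42*31+89)%997=394 -> [697, 394]
  L2: h(697,394)=(697*31+394)%997=67 -> [67]
  root=67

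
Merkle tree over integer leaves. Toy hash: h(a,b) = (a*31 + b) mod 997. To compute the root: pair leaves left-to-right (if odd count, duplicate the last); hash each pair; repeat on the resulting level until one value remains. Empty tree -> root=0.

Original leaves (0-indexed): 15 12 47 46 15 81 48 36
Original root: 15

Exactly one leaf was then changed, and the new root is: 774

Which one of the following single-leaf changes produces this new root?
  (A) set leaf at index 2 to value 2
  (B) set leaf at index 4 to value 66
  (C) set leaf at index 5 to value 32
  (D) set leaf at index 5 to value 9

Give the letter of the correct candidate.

Original leaves: [15, 12, 47, 46, 15, 81, 48, 36]
Target new root: 774
Try each candidate change and compute the resulting root:
Candidate A: set leaf[2] = 2 -> leaves = [15, 12, 2, 46, 15, 81, 48, 36]
  L0: [15, 12, 2, 46, 15, 81, 48, 36]
  L1: h(15,12)=(15*31+12)%997=477 h(2,46)=(2*31+46)%997=108 h(15,81)=(15*31+81)%997=546 h(48,36)=(48*31+36)%997=527 -> [477, 108, 546, 527]
  L2: h(477,108)=(477*31+108)%997=937 h(546,527)=(546*31+527)%997=504 -> [937, 504]
  L3: h(937,504)=(937*31+504)%997=638 -> [638]
  root = 638 != target 774
Candidate B: set leaf[4] = 66 -> leaves = [15, 12, 47, 46, 66, 81, 48, 36]
  L0: [15, 12, 47, 46, 66, 81, 48, 36]
  L1: h(15,12)=(15*31+12)%997=477 h(47,46)=(47*31+46)%997=506 h(66,81)=(66*31+81)%997=133 h(48,36)=(48*31+36)%997=527 -> [477, 506, 133, 527]
  L2: h(477,506)=(477*31+506)%997=338 h(133,527)=(133*31+527)%997=662 -> [338, 662]
  L3: h(338,662)=(338*31+662)%997=173 -> [173]
  root = 173 != target 774
Candidate C: set leaf[5] = 32 -> leaves = [15, 12, 47, 46, 15, 32, 48, 36]
  L0: [15, 12, 47, 46, 15, 32, 48, 36]
  L1: h(15,12)=(15*31+12)%997=477 h(47,46)=(47*31+46)%997=506 h(15,32)=(15*31+32)%997=497 h(48,36)=(48*31+36)%997=527 -> [477, 506, 497, 527]
  L2: h(477,506)=(477*31+506)%997=338 h(497,527)=(497*31+527)%997=979 -> [338, 979]
  L3: h(338,979)=(338*31+979)%997=490 -> [490]
  root = 490 != target 774
Candidate D: set leaf[5] = 9 -> leaves = [15, 12, 47, 46, 15, 9, 48, 36]
  L0: [15, 12, 47, 46, 15, 9, 48, 36]
  L1: h(15,12)=(15*31+12)%997=477 h(47,46)=(47*31+46)%997=506 h(15,9)=(15*31+9)%997=474 h(48,36)=(48*31+36)%997=527 -> [477, 506, 474, 527]
  L2: h(477,506)=(477*31+506)%997=338 h(474,527)=(474*31+527)%997=266 -> [338, 266]
  L3: h(338,266)=(338*31+266)%997=774 -> [774]
  root = 774 == target 774  ** MATCH **
Candidate D produces the target root.

Answer: D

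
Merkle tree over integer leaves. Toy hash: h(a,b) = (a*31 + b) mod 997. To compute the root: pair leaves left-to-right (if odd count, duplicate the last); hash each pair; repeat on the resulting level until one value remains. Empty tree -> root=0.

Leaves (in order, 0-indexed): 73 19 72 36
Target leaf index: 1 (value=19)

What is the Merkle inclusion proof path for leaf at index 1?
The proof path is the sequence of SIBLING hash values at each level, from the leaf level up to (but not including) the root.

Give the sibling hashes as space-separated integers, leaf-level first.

Answer: 73 274

Derivation:
L0 (leaves): [73, 19, 72, 36], target index=1
L1: h(73,19)=(73*31+19)%997=288 [pair 0] h(72,36)=(72*31+36)%997=274 [pair 1] -> [288, 274]
  Sibling for proof at L0: 73
L2: h(288,274)=(288*31+274)%997=229 [pair 0] -> [229]
  Sibling for proof at L1: 274
Root: 229
Proof path (sibling hashes from leaf to root): [73, 274]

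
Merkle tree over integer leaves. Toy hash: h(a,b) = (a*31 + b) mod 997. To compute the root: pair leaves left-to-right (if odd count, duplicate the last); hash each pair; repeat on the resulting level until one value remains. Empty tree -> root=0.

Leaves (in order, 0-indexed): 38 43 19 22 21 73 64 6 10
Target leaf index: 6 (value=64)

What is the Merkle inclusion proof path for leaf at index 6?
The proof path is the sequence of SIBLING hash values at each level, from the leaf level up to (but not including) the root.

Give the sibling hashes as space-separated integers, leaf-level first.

L0 (leaves): [38, 43, 19, 22, 21, 73, 64, 6, 10], target index=6
L1: h(38,43)=(38*31+43)%997=224 [pair 0] h(19,22)=(19*31+22)%997=611 [pair 1] h(21,73)=(21*31+73)%997=724 [pair 2] h(64,6)=(64*31+6)%997=993 [pair 3] h(10,10)=(10*31+10)%997=320 [pair 4] -> [224, 611, 724, 993, 320]
  Sibling for proof at L0: 6
L2: h(224,611)=(224*31+611)%997=576 [pair 0] h(724,993)=(724*31+993)%997=506 [pair 1] h(320,320)=(320*31+320)%997=270 [pair 2] -> [576, 506, 270]
  Sibling for proof at L1: 724
L3: h(576,506)=(576*31+506)%997=416 [pair 0] h(270,270)=(270*31+270)%997=664 [pair 1] -> [416, 664]
  Sibling for proof at L2: 576
L4: h(416,664)=(416*31+664)%997=599 [pair 0] -> [599]
  Sibling for proof at L3: 664
Root: 599
Proof path (sibling hashes from leaf to root): [6, 724, 576, 664]

Answer: 6 724 576 664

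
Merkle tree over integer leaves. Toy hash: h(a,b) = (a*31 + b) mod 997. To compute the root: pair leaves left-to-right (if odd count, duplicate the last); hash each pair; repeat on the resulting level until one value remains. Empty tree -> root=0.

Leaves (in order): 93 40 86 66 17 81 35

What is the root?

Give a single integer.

Answer: 429

Derivation:
L0: [93, 40, 86, 66, 17, 81, 35]
L1: h(93,40)=(93*31+40)%997=929 h(86,66)=(86*31+66)%997=738 h(17,81)=(17*31+81)%997=608 h(35,35)=(35*31+35)%997=123 -> [929, 738, 608, 123]
L2: h(929,738)=(929*31+738)%997=624 h(608,123)=(608*31+123)%997=28 -> [624, 28]
L3: h(624,28)=(624*31+28)%997=429 -> [429]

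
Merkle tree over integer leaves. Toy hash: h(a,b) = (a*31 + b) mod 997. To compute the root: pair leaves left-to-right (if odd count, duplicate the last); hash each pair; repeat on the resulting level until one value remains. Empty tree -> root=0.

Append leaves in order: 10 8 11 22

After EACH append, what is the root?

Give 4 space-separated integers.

After append 10 (leaves=[10]):
  L0: [10]
  root=10
After append 8 (leaves=[10, 8]):
  L0: [10, 8]
  L1: h(10,8)=(10*31+8)%997=318 -> [318]
  root=318
After append 11 (leaves=[10, 8, 11]):
  L0: [10, 8, 11]
  L1: h(10,8)=(10*31+8)%997=318 h(11,11)=(11*31+11)%997=352 -> [318, 352]
  L2: h(318,352)=(318*31+352)%997=240 -> [240]
  root=240
After append 22 (leaves=[10, 8, 11, 22]):
  L0: [10, 8, 11, 22]
  L1: h(10,8)=(10*31+8)%997=318 h(11,22)=(11*31+22)%997=363 -> [318, 363]
  L2: h(318,363)=(318*31+363)%997=251 -> [251]
  root=251

Answer: 10 318 240 251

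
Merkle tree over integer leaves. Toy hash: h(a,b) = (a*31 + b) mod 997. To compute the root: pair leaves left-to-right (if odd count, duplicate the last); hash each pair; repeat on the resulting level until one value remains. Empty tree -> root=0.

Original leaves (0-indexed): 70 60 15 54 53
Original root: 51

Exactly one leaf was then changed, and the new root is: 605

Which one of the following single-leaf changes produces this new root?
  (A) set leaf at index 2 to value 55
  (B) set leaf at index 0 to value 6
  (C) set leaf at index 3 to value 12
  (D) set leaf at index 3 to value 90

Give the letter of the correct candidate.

Original leaves: [70, 60, 15, 54, 53]
Target new root: 605
Try each candidate change and compute the resulting root:
Candidate A: set leaf[2] = 55 -> leaves = [70, 60, 55, 54, 53]
  L0: [70, 60, 55, 54, 53]
  L1: h(70,60)=(70*31+60)%997=236 h(55,54)=(55*31+54)%997=762 h(53,53)=(53*31+53)%997=699 -> [236, 762, 699]
  L2: h(236,762)=(236*31+762)%997=102 h(699,699)=(699*31+699)%997=434 -> [102, 434]
  L3: h(102,434)=(102*31+434)%997=605 -> [605]
  root = 605 == target 605  ** MATCH **
Candidate B: set leaf[0] = 6 -> leaves = [6, 60, 15, 54, 53]
  L0: [6, 60, 15, 54, 53]
  L1: h(6,60)=(6*31+60)%997=246 h(15,54)=(15*31+54)%997=519 h(53,53)=(53*31+53)%997=699 -> [246, 519, 699]
  L2: h(246,519)=(246*31+519)%997=169 h(699,699)=(699*31+699)%997=434 -> [169, 434]
  L3: h(169,434)=(169*31+434)%997=688 -> [688]
  root = 688 != target 605
Candidate C: set leaf[3] = 12 -> leaves = [70, 60, 15, 12, 53]
  L0: [70, 60, 15, 12, 53]
  L1: h(70,60)=(70*31+60)%997=236 h(15,12)=(15*31+12)%997=477 h(53,53)=(53*31+53)%997=699 -> [236, 477, 699]
  L2: h(236,477)=(236*31+477)%997=814 h(699,699)=(699*31+699)%997=434 -> [814, 434]
  L3: h(814,434)=(814*31+434)%997=743 -> [743]
  root = 743 != target 605
Candidate D: set leaf[3] = 90 -> leaves = [70, 60, 15, 90, 53]
  L0: [70, 60, 15, 90, 53]
  L1: h(70,60)=(70*31+60)%997=236 h(15,90)=(15*31+90)%997=555 h(53,53)=(53*31+53)%997=699 -> [236, 555, 699]
  L2: h(236,555)=(236*31+555)%997=892 h(699,699)=(699*31+699)%997=434 -> [892, 434]
  L3: h(892,434)=(892*31+434)%997=170 -> [170]
  root = 170 != target 605
Candidate A produces the target root.

Answer: A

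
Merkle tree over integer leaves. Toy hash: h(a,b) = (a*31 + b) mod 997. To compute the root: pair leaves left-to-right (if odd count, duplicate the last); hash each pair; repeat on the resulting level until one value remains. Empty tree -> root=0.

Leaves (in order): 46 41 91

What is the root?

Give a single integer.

L0: [46, 41, 91]
L1: h(46,41)=(46*31+41)%997=470 h(91,91)=(91*31+91)%997=918 -> [470, 918]
L2: h(470,918)=(470*31+918)%997=533 -> [533]

Answer: 533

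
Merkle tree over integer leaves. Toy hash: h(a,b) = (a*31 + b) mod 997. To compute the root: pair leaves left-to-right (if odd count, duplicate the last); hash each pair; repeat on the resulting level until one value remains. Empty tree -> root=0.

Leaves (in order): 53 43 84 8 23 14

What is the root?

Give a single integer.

L0: [53, 43, 84, 8, 23, 14]
L1: h(53,43)=(53*31+43)%997=689 h(84,8)=(84*31+8)%997=618 h(23,14)=(23*31+14)%997=727 -> [689, 618, 727]
L2: h(689,618)=(689*31+618)%997=43 h(727,727)=(727*31+727)%997=333 -> [43, 333]
L3: h(43,333)=(43*31+333)%997=669 -> [669]

Answer: 669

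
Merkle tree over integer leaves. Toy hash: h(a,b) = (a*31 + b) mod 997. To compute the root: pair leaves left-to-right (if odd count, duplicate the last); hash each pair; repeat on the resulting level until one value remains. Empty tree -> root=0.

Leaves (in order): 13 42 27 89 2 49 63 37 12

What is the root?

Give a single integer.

Answer: 714

Derivation:
L0: [13, 42, 27, 89, 2, 49, 63, 37, 12]
L1: h(13,42)=(13*31+42)%997=445 h(27,89)=(27*31+89)%997=926 h(2,49)=(2*31+49)%997=111 h(63,37)=(63*31+37)%997=993 h(12,12)=(12*31+12)%997=384 -> [445, 926, 111, 993, 384]
L2: h(445,926)=(445*31+926)%997=763 h(111,993)=(111*31+993)%997=446 h(384,384)=(384*31+384)%997=324 -> [763, 446, 324]
L3: h(763,446)=(763*31+446)%997=171 h(324,324)=(324*31+324)%997=398 -> [171, 398]
L4: h(171,398)=(171*31+398)%997=714 -> [714]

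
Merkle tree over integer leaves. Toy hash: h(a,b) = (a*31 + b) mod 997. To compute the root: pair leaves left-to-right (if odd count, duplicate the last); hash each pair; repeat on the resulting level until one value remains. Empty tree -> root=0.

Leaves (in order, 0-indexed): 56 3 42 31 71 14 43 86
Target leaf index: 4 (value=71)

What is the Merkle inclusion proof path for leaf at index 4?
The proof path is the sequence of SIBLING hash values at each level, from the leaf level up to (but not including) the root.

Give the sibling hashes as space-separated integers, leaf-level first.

Answer: 14 422 407

Derivation:
L0 (leaves): [56, 3, 42, 31, 71, 14, 43, 86], target index=4
L1: h(56,3)=(56*31+3)%997=742 [pair 0] h(42,31)=(42*31+31)%997=336 [pair 1] h(71,14)=(71*31+14)%997=221 [pair 2] h(43,86)=(43*31+86)%997=422 [pair 3] -> [742, 336, 221, 422]
  Sibling for proof at L0: 14
L2: h(742,336)=(742*31+336)%997=407 [pair 0] h(221,422)=(221*31+422)%997=294 [pair 1] -> [407, 294]
  Sibling for proof at L1: 422
L3: h(407,294)=(407*31+294)%997=947 [pair 0] -> [947]
  Sibling for proof at L2: 407
Root: 947
Proof path (sibling hashes from leaf to root): [14, 422, 407]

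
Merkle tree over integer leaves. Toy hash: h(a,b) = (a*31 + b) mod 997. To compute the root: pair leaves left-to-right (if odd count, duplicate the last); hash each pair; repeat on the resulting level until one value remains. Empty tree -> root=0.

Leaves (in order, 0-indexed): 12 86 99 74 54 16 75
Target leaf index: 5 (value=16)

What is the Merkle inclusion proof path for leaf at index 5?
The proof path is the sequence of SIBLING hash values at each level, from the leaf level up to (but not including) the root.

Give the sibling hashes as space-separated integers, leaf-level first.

L0 (leaves): [12, 86, 99, 74, 54, 16, 75], target index=5
L1: h(12,86)=(12*31+86)%997=458 [pair 0] h(99,74)=(99*31+74)%997=152 [pair 1] h(54,16)=(54*31+16)%997=693 [pair 2] h(75,75)=(75*31+75)%997=406 [pair 3] -> [458, 152, 693, 406]
  Sibling for proof at L0: 54
L2: h(458,152)=(458*31+152)%997=392 [pair 0] h(693,406)=(693*31+406)%997=952 [pair 1] -> [392, 952]
  Sibling for proof at L1: 406
L3: h(392,952)=(392*31+952)%997=143 [pair 0] -> [143]
  Sibling for proof at L2: 392
Root: 143
Proof path (sibling hashes from leaf to root): [54, 406, 392]

Answer: 54 406 392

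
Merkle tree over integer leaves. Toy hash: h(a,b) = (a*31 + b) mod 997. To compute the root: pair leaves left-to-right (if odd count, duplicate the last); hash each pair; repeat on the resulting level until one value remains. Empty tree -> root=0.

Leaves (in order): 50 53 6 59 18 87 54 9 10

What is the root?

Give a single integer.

Answer: 527

Derivation:
L0: [50, 53, 6, 59, 18, 87, 54, 9, 10]
L1: h(50,53)=(50*31+53)%997=606 h(6,59)=(6*31+59)%997=245 h(18,87)=(18*31+87)%997=645 h(54,9)=(54*31+9)%997=686 h(10,10)=(10*31+10)%997=320 -> [606, 245, 645, 686, 320]
L2: h(606,245)=(606*31+245)%997=88 h(645,686)=(645*31+686)%997=741 h(320,320)=(320*31+320)%997=270 -> [88, 741, 270]
L3: h(88,741)=(88*31+741)%997=478 h(270,270)=(270*31+270)%997=664 -> [478, 664]
L4: h(478,664)=(478*31+664)%997=527 -> [527]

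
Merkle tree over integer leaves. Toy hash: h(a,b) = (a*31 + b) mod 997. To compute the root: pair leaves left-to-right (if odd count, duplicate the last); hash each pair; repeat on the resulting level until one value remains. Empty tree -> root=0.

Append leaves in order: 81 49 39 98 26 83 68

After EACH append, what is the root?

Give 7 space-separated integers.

After append 81 (leaves=[81]):
  L0: [81]
  root=81
After append 49 (leaves=[81, 49]):
  L0: [81, 49]
  L1: h(81,49)=(81*31+49)%997=566 -> [566]
  root=566
After append 39 (leaves=[81, 49, 39]):
  L0: [81, 49, 39]
  L1: h(81,49)=(81*31+49)%997=566 h(39,39)=(39*31+39)%997=251 -> [566, 251]
  L2: h(566,251)=(566*31+251)%997=848 -> [848]
  root=848
After append 98 (leaves=[81, 49, 39, 98]):
  L0: [81, 49, 39, 98]
  L1: h(81,49)=(81*31+49)%997=566 h(39,98)=(39*31+98)%997=310 -> [566, 310]
  L2: h(566,310)=(566*31+310)%997=907 -> [907]
  root=907
After append 26 (leaves=[81, 49, 39, 98, 26]):
  L0: [81, 49, 39, 98, 26]
  L1: h(81,49)=(81*31+49)%997=566 h(39,98)=(39*31+98)%997=310 h(26,26)=(26*31+26)%997=832 -> [566, 310, 832]
  L2: h(566,310)=(566*31+310)%997=907 h(832,832)=(832*31+832)%997=702 -> [907, 702]
  L3: h(907,702)=(907*31+702)%997=903 -> [903]
  root=903
After append 83 (leaves=[81, 49, 39, 98, 26, 83]):
  L0: [81, 49, 39, 98, 26, 83]
  L1: h(81,49)=(81*31+49)%997=566 h(39,98)=(39*31+98)%997=310 h(26,83)=(26*31+83)%997=889 -> [566, 310, 889]
  L2: h(566,310)=(566*31+310)%997=907 h(889,889)=(889*31+889)%997=532 -> [907, 532]
  L3: h(907,532)=(907*31+532)%997=733 -> [733]
  root=733
After append 68 (leaves=[81, 49, 39, 98, 26, 83, 68]):
  L0: [81, 49, 39, 98, 26, 83, 68]
  L1: h(81,49)=(81*31+49)%997=566 h(39,98)=(39*31+98)%997=310 h(26,83)=(26*31+83)%997=889 h(68,68)=(68*31+68)%997=182 -> [566, 310, 889, 182]
  L2: h(566,310)=(566*31+310)%997=907 h(889,182)=(889*31+182)%997=822 -> [907, 822]
  L3: h(907,822)=(907*31+822)%997=26 -> [26]
  root=26

Answer: 81 566 848 907 903 733 26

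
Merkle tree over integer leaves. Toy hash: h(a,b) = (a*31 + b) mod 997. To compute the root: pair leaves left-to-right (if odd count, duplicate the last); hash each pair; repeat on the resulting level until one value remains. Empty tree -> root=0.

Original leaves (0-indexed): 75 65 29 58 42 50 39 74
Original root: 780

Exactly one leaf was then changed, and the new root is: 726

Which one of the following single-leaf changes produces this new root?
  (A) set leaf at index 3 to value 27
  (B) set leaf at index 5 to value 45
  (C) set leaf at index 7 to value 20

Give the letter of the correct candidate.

Original leaves: [75, 65, 29, 58, 42, 50, 39, 74]
Target new root: 726
Try each candidate change and compute the resulting root:
Candidate A: set leaf[3] = 27 -> leaves = [75, 65, 29, 27, 42, 50, 39, 74]
  L0: [75, 65, 29, 27, 42, 50, 39, 74]
  L1: h(75,65)=(75*31+65)%997=396 h(29,27)=(29*31+27)%997=926 h(42,50)=(42*31+50)%997=355 h(39,74)=(39*31+74)%997=286 -> [396, 926, 355, 286]
  L2: h(396,926)=(396*31+926)%997=241 h(355,286)=(355*31+286)%997=324 -> [241, 324]
  L3: h(241,324)=(241*31+324)%997=816 -> [816]
  root = 816 != target 726
Candidate B: set leaf[5] = 45 -> leaves = [75, 65, 29, 58, 42, 45, 39, 74]
  L0: [75, 65, 29, 58, 42, 45, 39, 74]
  L1: h(75,65)=(75*31+65)%997=396 h(29,58)=(29*31+58)%997=957 h(42,45)=(42*31+45)%997=350 h(39,74)=(39*31+74)%997=286 -> [396, 957, 350, 286]
  L2: h(396,957)=(396*31+957)%997=272 h(350,286)=(350*31+286)%997=169 -> [272, 169]
  L3: h(272,169)=(272*31+169)%997=625 -> [625]
  root = 625 != target 726
Candidate C: set leaf[7] = 20 -> leaves = [75, 65, 29, 58, 42, 50, 39, 20]
  L0: [75, 65, 29, 58, 42, 50, 39, 20]
  L1: h(75,65)=(75*31+65)%997=396 h(29,58)=(29*31+58)%997=957 h(42,50)=(42*31+50)%997=355 h(39,20)=(39*31+20)%997=232 -> [396, 957, 355, 232]
  L2: h(396,957)=(396*31+957)%997=272 h(355,232)=(355*31+232)%997=270 -> [272, 270]
  L3: h(272,270)=(272*31+270)%997=726 -> [726]
  root = 726 == target 726  ** MATCH **
Candidate C produces the target root.

Answer: C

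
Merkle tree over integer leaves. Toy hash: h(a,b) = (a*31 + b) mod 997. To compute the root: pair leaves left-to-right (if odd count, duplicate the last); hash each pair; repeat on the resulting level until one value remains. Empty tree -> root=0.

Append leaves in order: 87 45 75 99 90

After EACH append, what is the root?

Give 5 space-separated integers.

After append 87 (leaves=[87]):
  L0: [87]
  root=87
After append 45 (leaves=[87, 45]):
  L0: [87, 45]
  L1: h(87,45)=(87*31+45)%997=748 -> [748]
  root=748
After append 75 (leaves=[87, 45, 75]):
  L0: [87, 45, 75]
  L1: h(87,45)=(87*31+45)%997=748 h(75,75)=(75*31+75)%997=406 -> [748, 406]
  L2: h(748,406)=(748*31+406)%997=663 -> [663]
  root=663
After append 99 (leaves=[87, 45, 75, 99]):
  L0: [87, 45, 75, 99]
  L1: h(87,45)=(87*31+45)%997=748 h(75,99)=(75*31+99)%997=430 -> [748, 430]
  L2: h(748,430)=(748*31+430)%997=687 -> [687]
  root=687
After append 90 (leaves=[87, 45, 75, 99, 90]):
  L0: [87, 45, 75, 99, 90]
  L1: h(87,45)=(87*31+45)%997=748 h(75,99)=(75*31+99)%997=430 h(90,90)=(90*31+90)%997=886 -> [748, 430, 886]
  L2: h(748,430)=(748*31+430)%997=687 h(886,886)=(886*31+886)%997=436 -> [687, 436]
  L3: h(687,436)=(687*31+436)%997=796 -> [796]
  root=796

Answer: 87 748 663 687 796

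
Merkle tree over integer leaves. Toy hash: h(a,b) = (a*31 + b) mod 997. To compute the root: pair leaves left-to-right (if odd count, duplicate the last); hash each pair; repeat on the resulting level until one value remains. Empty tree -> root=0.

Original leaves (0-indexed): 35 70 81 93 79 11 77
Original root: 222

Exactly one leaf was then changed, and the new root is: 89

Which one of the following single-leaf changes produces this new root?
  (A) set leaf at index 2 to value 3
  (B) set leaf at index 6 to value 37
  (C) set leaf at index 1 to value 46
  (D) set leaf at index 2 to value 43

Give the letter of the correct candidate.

Answer: C

Derivation:
Original leaves: [35, 70, 81, 93, 79, 11, 77]
Target new root: 89
Try each candidate change and compute the resulting root:
Candidate A: set leaf[2] = 3 -> leaves = [35, 70, 3, 93, 79, 11, 77]
  L0: [35, 70, 3, 93, 79, 11, 77]
  L1: h(35,70)=(35*31+70)%997=158 h(3,93)=(3*31+93)%997=186 h(79,11)=(79*31+11)%997=466 h(77,77)=(77*31+77)%997=470 -> [158, 186, 466, 470]
  L2: h(158,186)=(158*31+186)%997=99 h(466,470)=(466*31+470)%997=958 -> [99, 958]
  L3: h(99,958)=(99*31+958)%997=39 -> [39]
  root = 39 != target 89
Candidate B: set leaf[6] = 37 -> leaves = [35, 70, 81, 93, 79, 11, 37]
  L0: [35, 70, 81, 93, 79, 11, 37]
  L1: h(35,70)=(35*31+70)%997=158 h(81,93)=(81*31+93)%997=610 h(79,11)=(79*31+11)%997=466 h(37,37)=(37*31+37)%997=187 -> [158, 610, 466, 187]
  L2: h(158,610)=(158*31+610)%997=523 h(466,187)=(466*31+187)%997=675 -> [523, 675]
  L3: h(523,675)=(523*31+675)%997=936 -> [936]
  root = 936 != target 89
Candidate C: set leaf[1] = 46 -> leaves = [35, 46, 81, 93, 79, 11, 77]
  L0: [35, 46, 81, 93, 79, 11, 77]
  L1: h(35,46)=(35*31+46)%997=134 h(81,93)=(81*31+93)%997=610 h(79,11)=(79*31+11)%997=466 h(77,77)=(77*31+77)%997=470 -> [134, 610, 466, 470]
  L2: h(134,610)=(134*31+610)%997=776 h(466,470)=(466*31+470)%997=958 -> [776, 958]
  L3: h(776,958)=(776*31+958)%997=89 -> [89]
  root = 89 == target 89  ** MATCH **
Candidate D: set leaf[2] = 43 -> leaves = [35, 70, 43, 93, 79, 11, 77]
  L0: [35, 70, 43, 93, 79, 11, 77]
  L1: h(35,70)=(35*31+70)%997=158 h(43,93)=(43*31+93)%997=429 h(79,11)=(79*31+11)%997=466 h(77,77)=(77*31+77)%997=470 -> [158, 429, 466, 470]
  L2: h(158,429)=(158*31+429)%997=342 h(466,470)=(466*31+470)%997=958 -> [342, 958]
  L3: h(342,958)=(342*31+958)%997=593 -> [593]
  root = 593 != target 89
Candidate C produces the target root.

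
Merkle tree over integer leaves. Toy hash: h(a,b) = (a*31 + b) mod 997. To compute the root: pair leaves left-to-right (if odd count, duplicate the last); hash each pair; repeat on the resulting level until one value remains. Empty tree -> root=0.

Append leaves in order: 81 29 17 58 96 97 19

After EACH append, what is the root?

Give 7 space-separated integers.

After append 81 (leaves=[81]):
  L0: [81]
  root=81
After append 29 (leaves=[81, 29]):
  L0: [81, 29]
  L1: h(81,29)=(81*31+29)%997=546 -> [546]
  root=546
After append 17 (leaves=[81, 29, 17]):
  L0: [81, 29, 17]
  L1: h(81,29)=(81*31+29)%997=546 h(17,17)=(17*31+17)%997=544 -> [546, 544]
  L2: h(546,544)=(546*31+544)%997=521 -> [521]
  root=521
After append 58 (leaves=[81, 29, 17, 58]):
  L0: [81, 29, 17, 58]
  L1: h(81,29)=(81*31+29)%997=546 h(17,58)=(17*31+58)%997=585 -> [546, 585]
  L2: h(546,585)=(546*31+585)%997=562 -> [562]
  root=562
After append 96 (leaves=[81, 29, 17, 58, 96]):
  L0: [81, 29, 17, 58, 96]
  L1: h(81,29)=(81*31+29)%997=546 h(17,58)=(17*31+58)%997=585 h(96,96)=(96*31+96)%997=81 -> [546, 585, 81]
  L2: h(546,585)=(546*31+585)%997=562 h(81,81)=(81*31+81)%997=598 -> [562, 598]
  L3: h(562,598)=(562*31+598)%997=74 -> [74]
  root=74
After append 97 (leaves=[81, 29, 17, 58, 96, 97]):
  L0: [81, 29, 17, 58, 96, 97]
  L1: h(81,29)=(81*31+29)%997=546 h(17,58)=(17*31+58)%997=585 h(96,97)=(96*31+97)%997=82 -> [546, 585, 82]
  L2: h(546,585)=(546*31+585)%997=562 h(82,82)=(82*31+82)%997=630 -> [562, 630]
  L3: h(562,630)=(562*31+630)%997=106 -> [106]
  root=106
After append 19 (leaves=[81, 29, 17, 58, 96, 97, 19]):
  L0: [81, 29, 17, 58, 96, 97, 19]
  L1: h(81,29)=(81*31+29)%997=546 h(17,58)=(17*31+58)%997=585 h(96,97)=(96*31+97)%997=82 h(19,19)=(19*31+19)%997=608 -> [546, 585, 82, 608]
  L2: h(546,585)=(546*31+585)%997=562 h(82,608)=(82*31+608)%997=159 -> [562, 159]
  L3: h(562,159)=(562*31+159)%997=632 -> [632]
  root=632

Answer: 81 546 521 562 74 106 632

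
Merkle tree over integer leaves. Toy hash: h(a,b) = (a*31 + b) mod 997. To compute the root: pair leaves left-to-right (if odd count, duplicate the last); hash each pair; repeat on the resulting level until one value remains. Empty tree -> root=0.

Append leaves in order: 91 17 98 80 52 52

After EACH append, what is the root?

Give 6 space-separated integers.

Answer: 91 844 387 369 879 879

Derivation:
After append 91 (leaves=[91]):
  L0: [91]
  root=91
After append 17 (leaves=[91, 17]):
  L0: [91, 17]
  L1: h(91,17)=(91*31+17)%997=844 -> [844]
  root=844
After append 98 (leaves=[91, 17, 98]):
  L0: [91, 17, 98]
  L1: h(91,17)=(91*31+17)%997=844 h(98,98)=(98*31+98)%997=145 -> [844, 145]
  L2: h(844,145)=(844*31+145)%997=387 -> [387]
  root=387
After append 80 (leaves=[91, 17, 98, 80]):
  L0: [91, 17, 98, 80]
  L1: h(91,17)=(91*31+17)%997=844 h(98,80)=(98*31+80)%997=127 -> [844, 127]
  L2: h(844,127)=(844*31+127)%997=369 -> [369]
  root=369
After append 52 (leaves=[91, 17, 98, 80, 52]):
  L0: [91, 17, 98, 80, 52]
  L1: h(91,17)=(91*31+17)%997=844 h(98,80)=(98*31+80)%997=127 h(52,52)=(52*31+52)%997=667 -> [844, 127, 667]
  L2: h(844,127)=(844*31+127)%997=369 h(667,667)=(667*31+667)%997=407 -> [369, 407]
  L3: h(369,407)=(369*31+407)%997=879 -> [879]
  root=879
After append 52 (leaves=[91, 17, 98, 80, 52, 52]):
  L0: [91, 17, 98, 80, 52, 52]
  L1: h(91,17)=(91*31+17)%997=844 h(98,80)=(98*31+80)%997=127 h(52,52)=(52*31+52)%997=667 -> [844, 127, 667]
  L2: h(844,127)=(844*31+127)%997=369 h(667,667)=(667*31+667)%997=407 -> [369, 407]
  L3: h(369,407)=(369*31+407)%997=879 -> [879]
  root=879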